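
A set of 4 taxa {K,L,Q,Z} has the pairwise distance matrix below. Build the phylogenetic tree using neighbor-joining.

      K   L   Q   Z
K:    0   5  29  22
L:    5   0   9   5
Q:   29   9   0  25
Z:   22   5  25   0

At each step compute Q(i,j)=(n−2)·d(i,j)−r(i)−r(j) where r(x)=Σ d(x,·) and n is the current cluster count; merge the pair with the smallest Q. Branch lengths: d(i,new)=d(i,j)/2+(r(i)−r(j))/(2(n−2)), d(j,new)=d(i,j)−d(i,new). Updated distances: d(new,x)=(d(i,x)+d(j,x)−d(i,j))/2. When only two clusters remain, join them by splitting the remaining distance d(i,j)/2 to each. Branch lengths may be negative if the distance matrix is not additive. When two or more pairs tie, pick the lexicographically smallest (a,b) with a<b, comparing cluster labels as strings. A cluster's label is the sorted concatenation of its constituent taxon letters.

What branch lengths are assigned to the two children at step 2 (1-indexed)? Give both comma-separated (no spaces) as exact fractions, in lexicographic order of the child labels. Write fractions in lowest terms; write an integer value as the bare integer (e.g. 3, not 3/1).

5/4,61/4

1. join K+L (d=5, Q=-65) ⇒ KL; edges |K|=47/4, |L|=-27/4
  updated: d(KL,Q)=33/2, d(KL,Z)=11
2. join KL+Q (d=33/2, Q=-105/2) ⇒ KLQ; edges |KL|=5/4, |Q|=61/4
  updated: d(KLQ,Z)=39/4
3. join KLQ+Z (d=39/4) ⇒ KLQZ; edges |KLQ|=39/8, |Z|=39/8
final tree: (((K:47/4,L:-27/4):5/4,Q:61/4):39/8,Z:39/8)
total length: 125/4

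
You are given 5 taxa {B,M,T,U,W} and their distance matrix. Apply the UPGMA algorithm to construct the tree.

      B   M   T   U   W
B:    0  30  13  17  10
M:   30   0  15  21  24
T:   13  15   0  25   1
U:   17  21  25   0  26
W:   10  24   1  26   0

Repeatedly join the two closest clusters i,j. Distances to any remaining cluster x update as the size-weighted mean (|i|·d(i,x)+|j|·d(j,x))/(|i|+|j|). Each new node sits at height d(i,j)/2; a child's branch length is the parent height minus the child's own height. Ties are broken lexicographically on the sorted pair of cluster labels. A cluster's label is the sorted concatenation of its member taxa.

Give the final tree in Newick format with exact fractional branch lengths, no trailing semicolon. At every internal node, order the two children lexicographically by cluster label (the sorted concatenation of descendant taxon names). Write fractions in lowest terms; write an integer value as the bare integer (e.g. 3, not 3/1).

((B:23/4,(T:1/2,W:1/2):21/4):17/3,(M:21/2,U:21/2):11/12)

iteration 1: select T,W (d=1); attach at lengths (1/2, 1/2); label the merged cluster TW
  updated: d(B,TW)=23/2, d(M,TW)=39/2, d(TW,U)=51/2
iteration 2: select B,TW (d=23/2); attach at lengths (23/4, 21/4); label the merged cluster BTW
  updated: d(BTW,M)=23, d(BTW,U)=68/3
iteration 3: select M,U (d=21); attach at lengths (21/2, 21/2); label the merged cluster MU
  updated: d(BTW,MU)=137/6
iteration 4: select BTW,MU (d=137/6); attach at lengths (17/3, 11/12); label the merged cluster BMTUW
final tree: ((B:23/4,(T:1/2,W:1/2):21/4):17/3,(M:21/2,U:21/2):11/12)
total length: 475/12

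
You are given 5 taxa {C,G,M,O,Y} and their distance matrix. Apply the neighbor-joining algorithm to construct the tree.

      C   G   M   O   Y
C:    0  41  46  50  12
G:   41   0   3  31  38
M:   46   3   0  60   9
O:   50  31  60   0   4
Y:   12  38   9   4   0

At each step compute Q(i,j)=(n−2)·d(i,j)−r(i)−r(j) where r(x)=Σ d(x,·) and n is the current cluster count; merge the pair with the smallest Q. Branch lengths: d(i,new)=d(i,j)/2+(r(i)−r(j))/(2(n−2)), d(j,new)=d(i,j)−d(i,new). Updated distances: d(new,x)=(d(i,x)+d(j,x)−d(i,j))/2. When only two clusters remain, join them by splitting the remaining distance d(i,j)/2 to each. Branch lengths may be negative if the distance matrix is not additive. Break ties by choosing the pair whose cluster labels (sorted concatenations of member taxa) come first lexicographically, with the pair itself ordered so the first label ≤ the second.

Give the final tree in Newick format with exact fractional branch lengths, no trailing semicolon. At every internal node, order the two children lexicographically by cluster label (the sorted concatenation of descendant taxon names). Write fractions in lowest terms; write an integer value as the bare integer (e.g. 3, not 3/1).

step 1: merge (G,M) at d=3, Q=-222; branch lengths G→2/3, M→7/3; new cluster GM
  updated: d(C,GM)=42, d(GM,O)=44, d(GM,Y)=22
step 2: merge (C,GM) at d=42, Q=-128; branch lengths C→20, GM→22; new cluster CGM
  updated: d(CGM,O)=26, d(CGM,Y)=-4
step 3: merge (CGM,O) at d=26, Q=-26; branch lengths CGM→9, O→17; new cluster CGMO
  updated: d(CGMO,Y)=-13
step 4: merge (CGMO,Y) at d=-13; branch lengths CGMO→-13/2, Y→-13/2; new cluster CGMOY
final tree: (((C:20,(G:2/3,M:7/3):22):9,O:17):-13/2,Y:-13/2)
total length: 58

(((C:20,(G:2/3,M:7/3):22):9,O:17):-13/2,Y:-13/2)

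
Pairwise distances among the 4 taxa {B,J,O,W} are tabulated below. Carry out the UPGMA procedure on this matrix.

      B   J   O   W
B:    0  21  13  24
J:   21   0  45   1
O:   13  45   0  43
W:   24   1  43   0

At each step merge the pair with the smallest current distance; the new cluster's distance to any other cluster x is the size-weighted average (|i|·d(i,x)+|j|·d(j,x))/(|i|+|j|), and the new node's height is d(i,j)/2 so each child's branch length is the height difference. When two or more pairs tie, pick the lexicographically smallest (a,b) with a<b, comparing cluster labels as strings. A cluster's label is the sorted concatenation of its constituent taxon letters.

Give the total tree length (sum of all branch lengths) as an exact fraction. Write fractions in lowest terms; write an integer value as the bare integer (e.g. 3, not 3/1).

161/4

iteration 1: select J,W (d=1); attach at lengths (1/2, 1/2); label the merged cluster JW
  updated: d(B,JW)=45/2, d(JW,O)=44
iteration 2: select B,O (d=13); attach at lengths (13/2, 13/2); label the merged cluster BO
  updated: d(BO,JW)=133/4
iteration 3: select BO,JW (d=133/4); attach at lengths (81/8, 129/8); label the merged cluster BJOW
final tree: ((B:13/2,O:13/2):81/8,(J:1/2,W:1/2):129/8)
total length: 161/4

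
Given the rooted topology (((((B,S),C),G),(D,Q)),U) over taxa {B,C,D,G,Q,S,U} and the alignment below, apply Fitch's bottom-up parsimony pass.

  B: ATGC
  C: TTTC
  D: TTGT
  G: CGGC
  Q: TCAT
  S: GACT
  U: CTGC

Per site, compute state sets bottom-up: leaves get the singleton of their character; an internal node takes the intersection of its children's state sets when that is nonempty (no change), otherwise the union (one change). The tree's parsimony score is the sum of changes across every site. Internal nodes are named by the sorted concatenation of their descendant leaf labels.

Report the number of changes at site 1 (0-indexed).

3

site 0, node BS: B={A} ∪ S={G} → {A,G} (+1)
site 0, node BCS: BS={A,G} ∪ C={T} → {A,G,T} (+1)
site 0, node BCGS: BCS={A,G,T} ∪ G={C} → {A,C,G,T} (+1)
site 0, node DQ: D={T} ∩ Q={T} → {T} (+0)
site 0, node BCDGQS: BCGS={A,C,G,T} ∩ DQ={T} → {T} (+0)
site 0, node BCDGQSU: BCDGQS={T} ∪ U={C} → {C,T} (+1)
site 1, node BS: B={T} ∪ S={A} → {A,T} (+1)
site 1, node BCS: BS={A,T} ∩ C={T} → {T} (+0)
site 1, node BCGS: BCS={T} ∪ G={G} → {G,T} (+1)
site 1, node DQ: D={T} ∪ Q={C} → {C,T} (+1)
site 1, node BCDGQS: BCGS={G,T} ∩ DQ={C,T} → {T} (+0)
site 1, node BCDGQSU: BCDGQS={T} ∩ U={T} → {T} (+0)
site 2, node BS: B={G} ∪ S={C} → {C,G} (+1)
site 2, node BCS: BS={C,G} ∪ C={T} → {C,G,T} (+1)
site 2, node BCGS: BCS={C,G,T} ∩ G={G} → {G} (+0)
site 2, node DQ: D={G} ∪ Q={A} → {A,G} (+1)
site 2, node BCDGQS: BCGS={G} ∩ DQ={A,G} → {G} (+0)
site 2, node BCDGQSU: BCDGQS={G} ∩ U={G} → {G} (+0)
site 3, node BS: B={C} ∪ S={T} → {C,T} (+1)
site 3, node BCS: BS={C,T} ∩ C={C} → {C} (+0)
site 3, node BCGS: BCS={C} ∩ G={C} → {C} (+0)
site 3, node DQ: D={T} ∩ Q={T} → {T} (+0)
site 3, node BCDGQS: BCGS={C} ∪ DQ={T} → {C,T} (+1)
site 3, node BCDGQSU: BCDGQS={C,T} ∩ U={C} → {C} (+0)
per-site changes: [4, 3, 3, 2]; total = 12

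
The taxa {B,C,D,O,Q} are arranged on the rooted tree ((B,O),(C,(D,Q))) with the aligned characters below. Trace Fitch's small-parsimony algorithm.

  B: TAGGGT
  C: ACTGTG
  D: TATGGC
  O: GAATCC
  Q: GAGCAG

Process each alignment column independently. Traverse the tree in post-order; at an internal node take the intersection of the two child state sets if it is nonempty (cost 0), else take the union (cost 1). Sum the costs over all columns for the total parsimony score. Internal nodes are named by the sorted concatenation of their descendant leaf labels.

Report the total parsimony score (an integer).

BO@0: {T} ∪ {G} = {G,T} (union, +1)
DQ@0: {T} ∪ {G} = {G,T} (union, +1)
CDQ@0: {A} ∪ {G,T} = {A,G,T} (union, +1)
BCDOQ@0: {G,T} ∩ {A,G,T} = {G,T} (intersection, +0)
BO@1: {A} ∩ {A} = {A} (intersection, +0)
DQ@1: {A} ∩ {A} = {A} (intersection, +0)
CDQ@1: {C} ∪ {A} = {A,C} (union, +1)
BCDOQ@1: {A} ∩ {A,C} = {A} (intersection, +0)
BO@2: {G} ∪ {A} = {A,G} (union, +1)
DQ@2: {T} ∪ {G} = {G,T} (union, +1)
CDQ@2: {T} ∩ {G,T} = {T} (intersection, +0)
BCDOQ@2: {A,G} ∪ {T} = {A,G,T} (union, +1)
BO@3: {G} ∪ {T} = {G,T} (union, +1)
DQ@3: {G} ∪ {C} = {C,G} (union, +1)
CDQ@3: {G} ∩ {C,G} = {G} (intersection, +0)
BCDOQ@3: {G,T} ∩ {G} = {G} (intersection, +0)
BO@4: {G} ∪ {C} = {C,G} (union, +1)
DQ@4: {G} ∪ {A} = {A,G} (union, +1)
CDQ@4: {T} ∪ {A,G} = {A,G,T} (union, +1)
BCDOQ@4: {C,G} ∩ {A,G,T} = {G} (intersection, +0)
BO@5: {T} ∪ {C} = {C,T} (union, +1)
DQ@5: {C} ∪ {G} = {C,G} (union, +1)
CDQ@5: {G} ∩ {C,G} = {G} (intersection, +0)
BCDOQ@5: {C,T} ∪ {G} = {C,G,T} (union, +1)
per-site changes: [3, 1, 3, 2, 3, 3]; total = 15

15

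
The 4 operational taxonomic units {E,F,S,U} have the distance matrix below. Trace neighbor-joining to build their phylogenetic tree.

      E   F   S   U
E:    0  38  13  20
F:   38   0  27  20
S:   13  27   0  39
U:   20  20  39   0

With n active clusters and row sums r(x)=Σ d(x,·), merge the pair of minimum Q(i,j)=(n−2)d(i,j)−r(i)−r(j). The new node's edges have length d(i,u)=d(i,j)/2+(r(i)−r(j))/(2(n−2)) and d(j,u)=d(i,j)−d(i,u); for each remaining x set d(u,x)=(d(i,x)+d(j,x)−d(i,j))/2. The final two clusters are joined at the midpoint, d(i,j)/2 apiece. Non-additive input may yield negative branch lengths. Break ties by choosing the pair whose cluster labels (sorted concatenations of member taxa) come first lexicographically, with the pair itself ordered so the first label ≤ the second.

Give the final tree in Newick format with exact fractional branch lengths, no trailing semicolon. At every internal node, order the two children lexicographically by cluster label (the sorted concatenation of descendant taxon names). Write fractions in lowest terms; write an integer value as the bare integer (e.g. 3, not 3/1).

step 1: merge (E,S) at d=13, Q=-124; branch lengths E→9/2, S→17/2; new cluster ES
  updated: d(ES,F)=26, d(ES,U)=23
step 2: merge (ES,F) at d=26, Q=-69; branch lengths ES→29/2, F→23/2; new cluster EFS
  updated: d(EFS,U)=17/2
step 3: merge (EFS,U) at d=17/2; branch lengths EFS→17/4, U→17/4; new cluster EFSU
final tree: (((E:9/2,S:17/2):29/2,F:23/2):17/4,U:17/4)
total length: 95/2

(((E:9/2,S:17/2):29/2,F:23/2):17/4,U:17/4)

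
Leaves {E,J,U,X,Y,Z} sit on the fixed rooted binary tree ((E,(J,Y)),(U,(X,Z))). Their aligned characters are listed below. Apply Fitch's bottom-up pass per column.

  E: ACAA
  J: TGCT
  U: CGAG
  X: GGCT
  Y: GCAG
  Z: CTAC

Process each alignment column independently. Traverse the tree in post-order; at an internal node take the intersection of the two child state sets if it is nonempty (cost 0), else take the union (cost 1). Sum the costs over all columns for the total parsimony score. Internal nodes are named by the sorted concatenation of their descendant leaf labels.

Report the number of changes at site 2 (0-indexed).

site 0, node JY: J={T} ∪ Y={G} → {G,T} (+1)
site 0, node EJY: E={A} ∪ JY={G,T} → {A,G,T} (+1)
site 0, node XZ: X={G} ∪ Z={C} → {C,G} (+1)
site 0, node UXZ: U={C} ∩ XZ={C,G} → {C} (+0)
site 0, node EJUXYZ: EJY={A,G,T} ∪ UXZ={C} → {A,C,G,T} (+1)
site 1, node JY: J={G} ∪ Y={C} → {C,G} (+1)
site 1, node EJY: E={C} ∩ JY={C,G} → {C} (+0)
site 1, node XZ: X={G} ∪ Z={T} → {G,T} (+1)
site 1, node UXZ: U={G} ∩ XZ={G,T} → {G} (+0)
site 1, node EJUXYZ: EJY={C} ∪ UXZ={G} → {C,G} (+1)
site 2, node JY: J={C} ∪ Y={A} → {A,C} (+1)
site 2, node EJY: E={A} ∩ JY={A,C} → {A} (+0)
site 2, node XZ: X={C} ∪ Z={A} → {A,C} (+1)
site 2, node UXZ: U={A} ∩ XZ={A,C} → {A} (+0)
site 2, node EJUXYZ: EJY={A} ∩ UXZ={A} → {A} (+0)
site 3, node JY: J={T} ∪ Y={G} → {G,T} (+1)
site 3, node EJY: E={A} ∪ JY={G,T} → {A,G,T} (+1)
site 3, node XZ: X={T} ∪ Z={C} → {C,T} (+1)
site 3, node UXZ: U={G} ∪ XZ={C,T} → {C,G,T} (+1)
site 3, node EJUXYZ: EJY={A,G,T} ∩ UXZ={C,G,T} → {G,T} (+0)
per-site changes: [4, 3, 2, 4]; total = 13

2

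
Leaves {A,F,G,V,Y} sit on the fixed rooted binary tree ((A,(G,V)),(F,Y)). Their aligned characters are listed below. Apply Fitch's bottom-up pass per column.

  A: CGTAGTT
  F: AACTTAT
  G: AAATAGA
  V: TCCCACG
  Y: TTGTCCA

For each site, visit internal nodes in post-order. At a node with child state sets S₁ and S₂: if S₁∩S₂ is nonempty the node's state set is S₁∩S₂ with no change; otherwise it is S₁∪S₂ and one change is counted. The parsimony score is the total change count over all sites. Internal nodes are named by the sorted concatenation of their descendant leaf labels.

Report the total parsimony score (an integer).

20

GV@0: {A} ∪ {T} = {A,T} (union, +1)
AGV@0: {C} ∪ {A,T} = {A,C,T} (union, +1)
FY@0: {A} ∪ {T} = {A,T} (union, +1)
AFGVY@0: {A,C,T} ∩ {A,T} = {A,T} (intersection, +0)
GV@1: {A} ∪ {C} = {A,C} (union, +1)
AGV@1: {G} ∪ {A,C} = {A,C,G} (union, +1)
FY@1: {A} ∪ {T} = {A,T} (union, +1)
AFGVY@1: {A,C,G} ∩ {A,T} = {A} (intersection, +0)
GV@2: {A} ∪ {C} = {A,C} (union, +1)
AGV@2: {T} ∪ {A,C} = {A,C,T} (union, +1)
FY@2: {C} ∪ {G} = {C,G} (union, +1)
AFGVY@2: {A,C,T} ∩ {C,G} = {C} (intersection, +0)
GV@3: {T} ∪ {C} = {C,T} (union, +1)
AGV@3: {A} ∪ {C,T} = {A,C,T} (union, +1)
FY@3: {T} ∩ {T} = {T} (intersection, +0)
AFGVY@3: {A,C,T} ∩ {T} = {T} (intersection, +0)
GV@4: {A} ∩ {A} = {A} (intersection, +0)
AGV@4: {G} ∪ {A} = {A,G} (union, +1)
FY@4: {T} ∪ {C} = {C,T} (union, +1)
AFGVY@4: {A,G} ∪ {C,T} = {A,C,G,T} (union, +1)
GV@5: {G} ∪ {C} = {C,G} (union, +1)
AGV@5: {T} ∪ {C,G} = {C,G,T} (union, +1)
FY@5: {A} ∪ {C} = {A,C} (union, +1)
AFGVY@5: {C,G,T} ∩ {A,C} = {C} (intersection, +0)
GV@6: {A} ∪ {G} = {A,G} (union, +1)
AGV@6: {T} ∪ {A,G} = {A,G,T} (union, +1)
FY@6: {T} ∪ {A} = {A,T} (union, +1)
AFGVY@6: {A,G,T} ∩ {A,T} = {A,T} (intersection, +0)
per-site changes: [3, 3, 3, 2, 3, 3, 3]; total = 20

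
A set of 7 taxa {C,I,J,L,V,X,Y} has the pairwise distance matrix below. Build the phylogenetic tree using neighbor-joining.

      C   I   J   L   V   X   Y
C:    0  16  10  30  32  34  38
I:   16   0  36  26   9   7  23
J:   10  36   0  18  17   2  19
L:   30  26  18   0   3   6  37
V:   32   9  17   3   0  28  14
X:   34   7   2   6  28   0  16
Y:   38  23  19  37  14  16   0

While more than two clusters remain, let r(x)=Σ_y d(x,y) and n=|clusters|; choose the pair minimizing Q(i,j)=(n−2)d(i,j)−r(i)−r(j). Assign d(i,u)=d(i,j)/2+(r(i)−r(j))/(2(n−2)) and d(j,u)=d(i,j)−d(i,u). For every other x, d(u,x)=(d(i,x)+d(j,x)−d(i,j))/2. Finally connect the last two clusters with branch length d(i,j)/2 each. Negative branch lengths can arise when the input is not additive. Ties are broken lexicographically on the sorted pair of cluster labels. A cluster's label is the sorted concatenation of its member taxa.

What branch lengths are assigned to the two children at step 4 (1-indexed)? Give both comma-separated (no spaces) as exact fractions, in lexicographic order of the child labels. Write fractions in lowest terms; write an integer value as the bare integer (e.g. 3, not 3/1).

145/16,139/16

step 1: merge (C,J) at d=10, Q=-212; branch lengths C→54/5, J→-4/5; new cluster CJ
  updated: d(CJ,I)=21, d(CJ,L)=19, d(CJ,V)=39/2, d(CJ,X)=13, d(CJ,Y)=47/2
step 2: merge (L,V) at d=3, Q=-305/2; branch lengths L→59/16, V→-11/16; new cluster LV
  updated: d(CJ,LV)=71/4, d(I,LV)=16, d(LV,X)=31/2, d(LV,Y)=24
step 3: merge (I,X) at d=7, Q=-195/2; branch lengths I→73/12, X→11/12; new cluster IX
  updated: d(CJ,IX)=27/2, d(IX,LV)=49/4, d(IX,Y)=16
step 4: merge (CJ,LV) at d=71/4, Q=-293/4; branch lengths CJ→145/16, LV→139/16; new cluster CJLV
  updated: d(CJLV,IX)=4, d(CJLV,Y)=119/8
step 5: merge (CJLV,IX) at d=4, Q=-279/8; branch lengths CJLV→23/16, IX→41/16; new cluster CIJLVX
  updated: d(CIJLVX,Y)=215/16
step 6: merge (CIJLVX,Y) at d=215/16; branch lengths CIJLVX→215/32, Y→215/32; new cluster CIJLVXY
final tree: ((((C:54/5,J:-4/5):145/16,(L:59/16,V:-11/16):139/16):23/16,(I:73/12,X:11/12):41/16):215/32,Y:215/32)
total length: 883/16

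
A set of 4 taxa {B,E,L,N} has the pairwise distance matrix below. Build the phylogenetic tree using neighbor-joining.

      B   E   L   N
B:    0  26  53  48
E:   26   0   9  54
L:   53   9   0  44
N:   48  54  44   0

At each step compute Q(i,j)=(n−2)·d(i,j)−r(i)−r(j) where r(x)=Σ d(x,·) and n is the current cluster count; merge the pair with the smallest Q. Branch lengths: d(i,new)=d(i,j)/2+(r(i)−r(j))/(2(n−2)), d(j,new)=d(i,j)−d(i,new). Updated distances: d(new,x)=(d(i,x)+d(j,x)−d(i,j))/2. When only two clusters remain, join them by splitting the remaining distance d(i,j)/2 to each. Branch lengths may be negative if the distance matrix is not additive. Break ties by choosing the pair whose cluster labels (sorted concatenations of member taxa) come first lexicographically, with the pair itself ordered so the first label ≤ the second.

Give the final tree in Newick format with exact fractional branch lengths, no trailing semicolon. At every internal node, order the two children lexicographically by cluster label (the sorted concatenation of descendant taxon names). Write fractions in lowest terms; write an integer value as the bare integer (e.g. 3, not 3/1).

iteration 1: select B,N (d=48, Q=-177); attach at lengths (77/4, 115/4); label the merged cluster BN
  updated: d(BN,E)=16, d(BN,L)=49/2
iteration 2: select BN,E (d=16, Q=-99/2); attach at lengths (63/4, 1/4); label the merged cluster BEN
  updated: d(BEN,L)=35/4
iteration 3: select BEN,L (d=35/4); attach at lengths (35/8, 35/8); label the merged cluster BELN
final tree: (((B:77/4,N:115/4):63/4,E:1/4):35/8,L:35/8)
total length: 291/4

(((B:77/4,N:115/4):63/4,E:1/4):35/8,L:35/8)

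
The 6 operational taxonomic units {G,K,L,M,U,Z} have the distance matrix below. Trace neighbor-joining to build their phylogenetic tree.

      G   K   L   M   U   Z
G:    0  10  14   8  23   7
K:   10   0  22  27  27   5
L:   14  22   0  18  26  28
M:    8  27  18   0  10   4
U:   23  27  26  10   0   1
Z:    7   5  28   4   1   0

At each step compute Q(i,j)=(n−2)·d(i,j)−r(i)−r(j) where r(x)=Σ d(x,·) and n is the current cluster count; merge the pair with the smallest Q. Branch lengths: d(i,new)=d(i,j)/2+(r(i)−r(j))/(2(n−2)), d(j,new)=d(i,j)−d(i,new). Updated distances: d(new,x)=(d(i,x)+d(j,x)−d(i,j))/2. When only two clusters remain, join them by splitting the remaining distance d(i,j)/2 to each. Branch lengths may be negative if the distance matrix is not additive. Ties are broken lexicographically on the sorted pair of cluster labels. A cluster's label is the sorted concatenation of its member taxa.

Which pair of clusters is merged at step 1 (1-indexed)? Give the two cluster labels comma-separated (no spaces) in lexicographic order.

U,Z

step 1: merge (U,Z) at d=1, Q=-128; branch lengths U→23/4, Z→-19/4; new cluster UZ
  updated: d(G,UZ)=29/2, d(K,UZ)=31/2, d(L,UZ)=53/2, d(M,UZ)=13/2
step 2: merge (M,UZ) at d=13/2, Q=-103; branch lengths M→8/3, UZ→23/6; new cluster MUZ
  updated: d(G,MUZ)=8, d(K,MUZ)=18, d(L,MUZ)=19
step 3: merge (G,K) at d=10, Q=-62; branch lengths G→1/2, K→19/2; new cluster GK
  updated: d(GK,L)=13, d(GK,MUZ)=8
step 4: merge (GK,L) at d=13, Q=-40; branch lengths GK→1, L→12; new cluster GKL
  updated: d(GKL,MUZ)=7
step 5: merge (GKL,MUZ) at d=7; branch lengths GKL→7/2, MUZ→7/2; new cluster GKLMUZ
final tree: (((G:1/2,K:19/2):1,L:12):7/2,(M:8/3,(U:23/4,Z:-19/4):23/6):7/2)
total length: 75/2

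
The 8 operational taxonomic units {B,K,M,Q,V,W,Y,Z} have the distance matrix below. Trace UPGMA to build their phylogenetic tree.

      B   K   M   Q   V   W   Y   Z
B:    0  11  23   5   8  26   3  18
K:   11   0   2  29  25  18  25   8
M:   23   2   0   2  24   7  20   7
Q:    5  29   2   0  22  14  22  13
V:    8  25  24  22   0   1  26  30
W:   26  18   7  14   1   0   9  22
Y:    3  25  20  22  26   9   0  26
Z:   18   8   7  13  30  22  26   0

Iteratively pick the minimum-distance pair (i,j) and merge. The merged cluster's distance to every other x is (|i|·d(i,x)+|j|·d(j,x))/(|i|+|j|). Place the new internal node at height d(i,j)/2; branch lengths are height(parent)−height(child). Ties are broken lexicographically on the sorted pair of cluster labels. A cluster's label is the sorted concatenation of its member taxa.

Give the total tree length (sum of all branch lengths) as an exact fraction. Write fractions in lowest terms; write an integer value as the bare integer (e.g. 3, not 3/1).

2507/60

iteration 1: select V,W (d=1); attach at lengths (1/2, 1/2); label the merged cluster VW
  updated: d(B,VW)=17, d(K,VW)=43/2, d(M,VW)=31/2, d(Q,VW)=18, d(VW,Y)=35/2, d(VW,Z)=26
iteration 2: select K,M (d=2); attach at lengths (1, 1); label the merged cluster KM
  updated: d(B,KM)=17, d(KM,Q)=31/2, d(KM,VW)=37/2, d(KM,Y)=45/2, d(KM,Z)=15/2
iteration 3: select B,Y (d=3); attach at lengths (3/2, 3/2); label the merged cluster BY
  updated: d(BY,KM)=79/4, d(BY,Q)=27/2, d(BY,VW)=69/4, d(BY,Z)=22
iteration 4: select KM,Z (d=15/2); attach at lengths (11/4, 15/4); label the merged cluster KMZ
  updated: d(BY,KMZ)=41/2, d(KMZ,Q)=44/3, d(KMZ,VW)=21
iteration 5: select BY,Q (d=27/2); attach at lengths (21/4, 27/4); label the merged cluster BQY
  updated: d(BQY,KMZ)=167/9, d(BQY,VW)=35/2
iteration 6: select BQY,VW (d=35/2); attach at lengths (2, 33/4); label the merged cluster BQVWY
  updated: d(BQVWY,KMZ)=293/15
iteration 7: select BQVWY,KMZ (d=293/15); attach at lengths (61/60, 361/60); label the merged cluster BKMQVWYZ
final tree: ((((B:3/2,Y:3/2):21/4,Q:27/4):2,(V:1/2,W:1/2):33/4):61/60,((K:1,M:1):11/4,Z:15/4):361/60)
total length: 2507/60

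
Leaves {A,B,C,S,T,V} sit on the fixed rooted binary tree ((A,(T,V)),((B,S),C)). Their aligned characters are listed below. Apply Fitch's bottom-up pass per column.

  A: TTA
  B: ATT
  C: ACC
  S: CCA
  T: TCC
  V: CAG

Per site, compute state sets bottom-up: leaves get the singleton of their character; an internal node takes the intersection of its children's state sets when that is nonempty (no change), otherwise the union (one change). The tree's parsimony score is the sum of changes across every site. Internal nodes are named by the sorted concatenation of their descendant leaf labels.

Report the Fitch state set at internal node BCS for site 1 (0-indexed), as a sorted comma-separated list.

C

[col 0] TV: children T:{T}, V:{C} ∪→ {C,T}; cost 1
[col 0] ATV: children A:{T}, TV:{C,T} ∩→ {T}; cost 0
[col 0] BS: children B:{A}, S:{C} ∪→ {A,C}; cost 1
[col 0] BCS: children BS:{A,C}, C:{A} ∩→ {A}; cost 0
[col 0] ABCSTV: children ATV:{T}, BCS:{A} ∪→ {A,T}; cost 1
[col 1] TV: children T:{C}, V:{A} ∪→ {A,C}; cost 1
[col 1] ATV: children A:{T}, TV:{A,C} ∪→ {A,C,T}; cost 1
[col 1] BS: children B:{T}, S:{C} ∪→ {C,T}; cost 1
[col 1] BCS: children BS:{C,T}, C:{C} ∩→ {C}; cost 0
[col 1] ABCSTV: children ATV:{A,C,T}, BCS:{C} ∩→ {C}; cost 0
[col 2] TV: children T:{C}, V:{G} ∪→ {C,G}; cost 1
[col 2] ATV: children A:{A}, TV:{C,G} ∪→ {A,C,G}; cost 1
[col 2] BS: children B:{T}, S:{A} ∪→ {A,T}; cost 1
[col 2] BCS: children BS:{A,T}, C:{C} ∪→ {A,C,T}; cost 1
[col 2] ABCSTV: children ATV:{A,C,G}, BCS:{A,C,T} ∩→ {A,C}; cost 0
per-site changes: [3, 3, 4]; total = 10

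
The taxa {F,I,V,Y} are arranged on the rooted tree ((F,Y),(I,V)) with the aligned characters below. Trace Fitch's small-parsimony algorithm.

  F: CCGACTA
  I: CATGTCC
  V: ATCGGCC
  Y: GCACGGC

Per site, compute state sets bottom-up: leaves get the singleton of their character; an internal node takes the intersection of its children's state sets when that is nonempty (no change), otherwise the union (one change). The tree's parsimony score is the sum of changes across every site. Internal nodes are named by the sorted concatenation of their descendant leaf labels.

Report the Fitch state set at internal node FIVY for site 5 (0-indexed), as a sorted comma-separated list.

C,G,T

[col 0] FY: children F:{C}, Y:{G} ∪→ {C,G}; cost 1
[col 0] IV: children I:{C}, V:{A} ∪→ {A,C}; cost 1
[col 0] FIVY: children FY:{C,G}, IV:{A,C} ∩→ {C}; cost 0
[col 1] FY: children F:{C}, Y:{C} ∩→ {C}; cost 0
[col 1] IV: children I:{A}, V:{T} ∪→ {A,T}; cost 1
[col 1] FIVY: children FY:{C}, IV:{A,T} ∪→ {A,C,T}; cost 1
[col 2] FY: children F:{G}, Y:{A} ∪→ {A,G}; cost 1
[col 2] IV: children I:{T}, V:{C} ∪→ {C,T}; cost 1
[col 2] FIVY: children FY:{A,G}, IV:{C,T} ∪→ {A,C,G,T}; cost 1
[col 3] FY: children F:{A}, Y:{C} ∪→ {A,C}; cost 1
[col 3] IV: children I:{G}, V:{G} ∩→ {G}; cost 0
[col 3] FIVY: children FY:{A,C}, IV:{G} ∪→ {A,C,G}; cost 1
[col 4] FY: children F:{C}, Y:{G} ∪→ {C,G}; cost 1
[col 4] IV: children I:{T}, V:{G} ∪→ {G,T}; cost 1
[col 4] FIVY: children FY:{C,G}, IV:{G,T} ∩→ {G}; cost 0
[col 5] FY: children F:{T}, Y:{G} ∪→ {G,T}; cost 1
[col 5] IV: children I:{C}, V:{C} ∩→ {C}; cost 0
[col 5] FIVY: children FY:{G,T}, IV:{C} ∪→ {C,G,T}; cost 1
[col 6] FY: children F:{A}, Y:{C} ∪→ {A,C}; cost 1
[col 6] IV: children I:{C}, V:{C} ∩→ {C}; cost 0
[col 6] FIVY: children FY:{A,C}, IV:{C} ∩→ {C}; cost 0
per-site changes: [2, 2, 3, 2, 2, 2, 1]; total = 14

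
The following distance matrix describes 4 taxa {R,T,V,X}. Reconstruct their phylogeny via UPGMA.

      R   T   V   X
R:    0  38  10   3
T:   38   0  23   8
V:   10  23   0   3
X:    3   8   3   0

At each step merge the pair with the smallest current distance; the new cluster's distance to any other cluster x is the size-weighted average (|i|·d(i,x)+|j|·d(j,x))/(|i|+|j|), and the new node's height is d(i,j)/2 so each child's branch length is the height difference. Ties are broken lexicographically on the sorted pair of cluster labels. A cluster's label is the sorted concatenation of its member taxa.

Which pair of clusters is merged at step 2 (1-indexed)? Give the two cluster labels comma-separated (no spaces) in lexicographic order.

step 1: merge (R,X) at d=3; branch lengths R→3/2, X→3/2; new cluster RX
  updated: d(RX,T)=23, d(RX,V)=13/2
step 2: merge (RX,V) at d=13/2; branch lengths RX→7/4, V→13/4; new cluster RVX
  updated: d(RVX,T)=23
step 3: merge (RVX,T) at d=23; branch lengths RVX→33/4, T→23/2; new cluster RTVX
final tree: (((R:3/2,X:3/2):7/4,V:13/4):33/4,T:23/2)
total length: 111/4

RX,V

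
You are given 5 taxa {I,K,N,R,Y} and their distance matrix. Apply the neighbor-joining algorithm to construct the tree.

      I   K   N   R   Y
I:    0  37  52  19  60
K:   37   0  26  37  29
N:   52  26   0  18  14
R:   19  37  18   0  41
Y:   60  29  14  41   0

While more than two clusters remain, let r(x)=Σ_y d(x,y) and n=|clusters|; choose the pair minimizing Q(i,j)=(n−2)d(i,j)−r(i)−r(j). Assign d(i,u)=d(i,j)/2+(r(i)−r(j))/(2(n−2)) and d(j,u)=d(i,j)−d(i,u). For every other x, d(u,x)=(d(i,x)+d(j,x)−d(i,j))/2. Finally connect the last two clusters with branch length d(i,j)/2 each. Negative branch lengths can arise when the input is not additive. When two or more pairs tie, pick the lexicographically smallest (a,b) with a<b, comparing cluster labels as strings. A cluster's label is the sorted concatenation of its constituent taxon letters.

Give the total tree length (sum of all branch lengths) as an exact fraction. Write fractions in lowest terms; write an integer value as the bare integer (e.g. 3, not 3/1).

step 1: merge (I,R) at d=19, Q=-226; branch lengths I→55/3, R→2/3; new cluster IR
  updated: d(IR,K)=55/2, d(IR,N)=51/2, d(IR,Y)=41
step 2: merge (IR,K) at d=55/2, Q=-243/2; branch lengths IR→133/8, K→87/8; new cluster IKR
  updated: d(IKR,N)=12, d(IKR,Y)=85/4
step 3: merge (IKR,N) at d=12, Q=-189/4; branch lengths IKR→77/8, N→19/8; new cluster IKNR
  updated: d(IKNR,Y)=93/8
step 4: merge (IKNR,Y) at d=93/8; branch lengths IKNR→93/16, Y→93/16; new cluster IKNRY
final tree: ((((I:55/3,R:2/3):133/8,K:87/8):77/8,N:19/8):93/16,Y:93/16)
total length: 561/8

561/8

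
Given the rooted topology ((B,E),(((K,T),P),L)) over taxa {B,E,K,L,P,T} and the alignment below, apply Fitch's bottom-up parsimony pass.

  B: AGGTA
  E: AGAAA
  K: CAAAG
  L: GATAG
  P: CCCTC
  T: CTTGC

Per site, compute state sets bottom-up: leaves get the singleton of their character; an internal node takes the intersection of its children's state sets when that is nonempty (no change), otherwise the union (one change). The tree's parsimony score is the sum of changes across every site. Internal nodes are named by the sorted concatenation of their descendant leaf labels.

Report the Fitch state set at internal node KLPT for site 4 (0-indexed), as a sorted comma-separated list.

C,G

BE@0: {A} ∩ {A} = {A} (intersection, +0)
KT@0: {C} ∩ {C} = {C} (intersection, +0)
KPT@0: {C} ∩ {C} = {C} (intersection, +0)
KLPT@0: {C} ∪ {G} = {C,G} (union, +1)
BEKLPT@0: {A} ∪ {C,G} = {A,C,G} (union, +1)
BE@1: {G} ∩ {G} = {G} (intersection, +0)
KT@1: {A} ∪ {T} = {A,T} (union, +1)
KPT@1: {A,T} ∪ {C} = {A,C,T} (union, +1)
KLPT@1: {A,C,T} ∩ {A} = {A} (intersection, +0)
BEKLPT@1: {G} ∪ {A} = {A,G} (union, +1)
BE@2: {G} ∪ {A} = {A,G} (union, +1)
KT@2: {A} ∪ {T} = {A,T} (union, +1)
KPT@2: {A,T} ∪ {C} = {A,C,T} (union, +1)
KLPT@2: {A,C,T} ∩ {T} = {T} (intersection, +0)
BEKLPT@2: {A,G} ∪ {T} = {A,G,T} (union, +1)
BE@3: {T} ∪ {A} = {A,T} (union, +1)
KT@3: {A} ∪ {G} = {A,G} (union, +1)
KPT@3: {A,G} ∪ {T} = {A,G,T} (union, +1)
KLPT@3: {A,G,T} ∩ {A} = {A} (intersection, +0)
BEKLPT@3: {A,T} ∩ {A} = {A} (intersection, +0)
BE@4: {A} ∩ {A} = {A} (intersection, +0)
KT@4: {G} ∪ {C} = {C,G} (union, +1)
KPT@4: {C,G} ∩ {C} = {C} (intersection, +0)
KLPT@4: {C} ∪ {G} = {C,G} (union, +1)
BEKLPT@4: {A} ∪ {C,G} = {A,C,G} (union, +1)
per-site changes: [2, 3, 4, 3, 3]; total = 15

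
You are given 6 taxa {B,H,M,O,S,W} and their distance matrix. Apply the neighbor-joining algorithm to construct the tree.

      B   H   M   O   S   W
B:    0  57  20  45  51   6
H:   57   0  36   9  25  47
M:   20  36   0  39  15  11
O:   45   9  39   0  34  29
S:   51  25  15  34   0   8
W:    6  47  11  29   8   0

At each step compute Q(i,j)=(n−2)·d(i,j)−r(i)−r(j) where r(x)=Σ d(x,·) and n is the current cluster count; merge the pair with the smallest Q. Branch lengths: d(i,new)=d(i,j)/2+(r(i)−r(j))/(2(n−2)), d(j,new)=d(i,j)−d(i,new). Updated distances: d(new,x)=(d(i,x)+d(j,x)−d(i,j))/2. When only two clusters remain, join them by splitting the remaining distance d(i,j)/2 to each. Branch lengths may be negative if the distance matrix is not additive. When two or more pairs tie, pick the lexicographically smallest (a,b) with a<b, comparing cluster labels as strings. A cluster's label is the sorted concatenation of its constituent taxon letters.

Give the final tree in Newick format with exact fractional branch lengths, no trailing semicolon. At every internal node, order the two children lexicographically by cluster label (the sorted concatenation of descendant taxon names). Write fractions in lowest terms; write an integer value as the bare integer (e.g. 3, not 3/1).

((((B:83/6,W:-47/6):81/8,M:19/8):73/8,(H:27/4,O:9/4):157/8):43/16,S:43/16)

1. join H+O (d=9, Q=-294) ⇒ HO; edges |H|=27/4, |O|=9/4
  updated: d(B,HO)=93/2, d(HO,M)=33, d(HO,S)=25, d(HO,W)=67/2
2. join B+W (d=6, Q=-164) ⇒ BW; edges |B|=83/6, |W|=-47/6
  updated: d(BW,HO)=37, d(BW,M)=25/2, d(BW,S)=53/2
3. join BW+M (d=25/2, Q=-223/2) ⇒ BMW; edges |BW|=81/8, |M|=19/8
  updated: d(BMW,HO)=115/4, d(BMW,S)=29/2
4. join BMW+HO (d=115/4, Q=-273/4) ⇒ BHMOW; edges |BMW|=73/8, |HO|=157/8
  updated: d(BHMOW,S)=43/8
5. join BHMOW+S (d=43/8) ⇒ BHMOSW; edges |BHMOW|=43/16, |S|=43/16
final tree: ((((B:83/6,W:-47/6):81/8,M:19/8):73/8,(H:27/4,O:9/4):157/8):43/16,S:43/16)
total length: 493/8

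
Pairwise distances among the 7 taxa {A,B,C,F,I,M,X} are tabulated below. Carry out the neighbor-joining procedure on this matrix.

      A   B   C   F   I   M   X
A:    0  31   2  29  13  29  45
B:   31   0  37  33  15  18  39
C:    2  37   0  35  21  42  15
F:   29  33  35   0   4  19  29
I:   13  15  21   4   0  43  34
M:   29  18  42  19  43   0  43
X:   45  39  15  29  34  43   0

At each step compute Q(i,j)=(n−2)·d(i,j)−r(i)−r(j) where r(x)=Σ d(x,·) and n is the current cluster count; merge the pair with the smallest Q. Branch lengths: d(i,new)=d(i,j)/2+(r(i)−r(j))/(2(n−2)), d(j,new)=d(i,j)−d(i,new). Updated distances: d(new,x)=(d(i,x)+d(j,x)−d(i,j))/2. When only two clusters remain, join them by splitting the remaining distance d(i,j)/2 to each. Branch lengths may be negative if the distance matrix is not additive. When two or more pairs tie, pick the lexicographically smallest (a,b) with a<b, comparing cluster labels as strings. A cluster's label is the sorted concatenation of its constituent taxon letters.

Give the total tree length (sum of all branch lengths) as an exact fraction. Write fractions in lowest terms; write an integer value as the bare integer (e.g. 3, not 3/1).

1179/16

1. join A+C (d=2, Q=-291) ⇒ AC; edges |A|=7/10, |C|=13/10
  updated: d(AC,B)=33, d(AC,F)=31, d(AC,I)=16, d(AC,M)=69/2, d(AC,X)=29
2. join B+M (d=18, Q=-447/2) ⇒ BM; edges |B|=105/16, |M|=183/16
  updated: d(AC,BM)=99/4, d(BM,F)=17, d(BM,I)=20, d(BM,X)=32
3. join F+I (d=4, Q=-143) ⇒ FI; edges |F|=19/6, |I|=5/6
  updated: d(AC,FI)=43/2, d(BM,FI)=33/2, d(FI,X)=59/2
4. join AC+X (d=29, Q=-431/4) ⇒ ACX; edges |AC|=171/16, |X|=293/16
  updated: d(ACX,BM)=111/8, d(ACX,FI)=11
5. join ACX+BM (d=111/8, Q=-331/8) ⇒ ABCMX; edges |ACX|=67/16, |BM|=155/16
  updated: d(ABCMX,FI)=109/16
6. join ABCMX+FI (d=109/16) ⇒ ABCFIMX; edges |ABCMX|=109/32, |FI|=109/32
final tree: ((((A:7/10,C:13/10):171/16,X:293/16):67/16,(B:105/16,M:183/16):155/16):109/32,(F:19/6,I:5/6):109/32)
total length: 1179/16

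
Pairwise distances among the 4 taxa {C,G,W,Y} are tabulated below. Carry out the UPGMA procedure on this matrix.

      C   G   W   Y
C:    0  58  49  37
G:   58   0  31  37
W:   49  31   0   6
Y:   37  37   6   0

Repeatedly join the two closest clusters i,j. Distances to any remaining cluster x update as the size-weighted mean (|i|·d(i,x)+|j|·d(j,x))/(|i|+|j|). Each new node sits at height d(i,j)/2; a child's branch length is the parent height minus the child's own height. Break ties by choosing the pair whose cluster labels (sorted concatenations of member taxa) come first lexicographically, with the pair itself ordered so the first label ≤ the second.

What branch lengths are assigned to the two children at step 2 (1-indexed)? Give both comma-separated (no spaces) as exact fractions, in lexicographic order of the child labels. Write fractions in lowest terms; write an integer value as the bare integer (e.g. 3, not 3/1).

iteration 1: select W,Y (d=6); attach at lengths (3, 3); label the merged cluster WY
  updated: d(C,WY)=43, d(G,WY)=34
iteration 2: select G,WY (d=34); attach at lengths (17, 14); label the merged cluster GWY
  updated: d(C,GWY)=48
iteration 3: select C,GWY (d=48); attach at lengths (24, 7); label the merged cluster CGWY
final tree: (C:24,(G:17,(W:3,Y:3):14):7)
total length: 68

17,14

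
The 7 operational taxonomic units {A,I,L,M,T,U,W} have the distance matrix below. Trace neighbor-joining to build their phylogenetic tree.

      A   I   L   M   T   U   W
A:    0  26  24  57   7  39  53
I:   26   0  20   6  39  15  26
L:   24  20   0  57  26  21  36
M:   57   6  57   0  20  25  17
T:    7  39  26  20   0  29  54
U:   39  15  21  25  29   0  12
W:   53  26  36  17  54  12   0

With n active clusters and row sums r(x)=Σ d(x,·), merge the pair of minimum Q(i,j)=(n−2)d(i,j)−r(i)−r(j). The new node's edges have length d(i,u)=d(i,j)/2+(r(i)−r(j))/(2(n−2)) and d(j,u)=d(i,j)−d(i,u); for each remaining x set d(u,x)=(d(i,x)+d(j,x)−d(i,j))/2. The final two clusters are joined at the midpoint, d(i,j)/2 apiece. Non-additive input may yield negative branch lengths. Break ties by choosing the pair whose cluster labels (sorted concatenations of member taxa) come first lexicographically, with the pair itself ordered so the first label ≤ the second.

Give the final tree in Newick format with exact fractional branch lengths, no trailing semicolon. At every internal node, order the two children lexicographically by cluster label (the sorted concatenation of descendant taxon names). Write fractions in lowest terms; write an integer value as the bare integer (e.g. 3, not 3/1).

(((((A:33/5,T:2/5):193/16,L:151/16):219/16,(I:-3/4,M:27/4):125/16):63/16,U:21/16):171/32,W:171/32)

step 1: merge (A,T) at d=7, Q=-346; branch lengths A→33/5, T→2/5; new cluster AT
  updated: d(AT,I)=29, d(AT,L)=43/2, d(AT,M)=35, d(AT,U)=61/2, d(AT,W)=50
step 2: merge (AT,L) at d=43/2, Q=-471/2; branch lengths AT→193/16, L→151/16; new cluster ALT
  updated: d(ALT,I)=55/4, d(ALT,M)=141/4, d(ALT,U)=15, d(ALT,W)=129/4
step 3: merge (I,M) at d=6, Q=-126; branch lengths I→-3/4, M→27/4; new cluster IM
  updated: d(ALT,IM)=43/2, d(IM,U)=17, d(IM,W)=37/2
step 4: merge (ALT,IM) at d=43/2, Q=-331/4; branch lengths ALT→219/16, IM→125/16; new cluster AILMT
  updated: d(AILMT,U)=21/4, d(AILMT,W)=117/8
step 5: merge (AILMT,U) at d=21/4, Q=-255/8; branch lengths AILMT→63/16, U→21/16; new cluster AILMTU
  updated: d(AILMTU,W)=171/16
step 6: merge (AILMTU,W) at d=171/16; branch lengths AILMTU→171/32, W→171/32; new cluster AILMTUW
final tree: (((((A:33/5,T:2/5):193/16,L:151/16):219/16,(I:-3/4,M:27/4):125/16):63/16,U:21/16):171/32,W:171/32)
total length: 1151/16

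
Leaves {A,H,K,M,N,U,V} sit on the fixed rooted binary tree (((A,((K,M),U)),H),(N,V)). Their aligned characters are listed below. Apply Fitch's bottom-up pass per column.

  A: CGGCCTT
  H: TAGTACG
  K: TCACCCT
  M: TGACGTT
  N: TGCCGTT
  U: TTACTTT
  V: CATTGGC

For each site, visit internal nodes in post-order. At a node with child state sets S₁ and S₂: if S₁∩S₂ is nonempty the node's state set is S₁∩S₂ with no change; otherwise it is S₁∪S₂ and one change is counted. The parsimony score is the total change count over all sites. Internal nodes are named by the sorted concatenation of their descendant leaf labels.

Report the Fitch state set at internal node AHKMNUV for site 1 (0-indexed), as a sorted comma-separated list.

site 0, node KM: K={T} ∩ M={T} → {T} (+0)
site 0, node KMU: KM={T} ∩ U={T} → {T} (+0)
site 0, node AKMU: A={C} ∪ KMU={T} → {C,T} (+1)
site 0, node AHKMU: AKMU={C,T} ∩ H={T} → {T} (+0)
site 0, node NV: N={T} ∪ V={C} → {C,T} (+1)
site 0, node AHKMNUV: AHKMU={T} ∩ NV={C,T} → {T} (+0)
site 1, node KM: K={C} ∪ M={G} → {C,G} (+1)
site 1, node KMU: KM={C,G} ∪ U={T} → {C,G,T} (+1)
site 1, node AKMU: A={G} ∩ KMU={C,G,T} → {G} (+0)
site 1, node AHKMU: AKMU={G} ∪ H={A} → {A,G} (+1)
site 1, node NV: N={G} ∪ V={A} → {A,G} (+1)
site 1, node AHKMNUV: AHKMU={A,G} ∩ NV={A,G} → {A,G} (+0)
site 2, node KM: K={A} ∩ M={A} → {A} (+0)
site 2, node KMU: KM={A} ∩ U={A} → {A} (+0)
site 2, node AKMU: A={G} ∪ KMU={A} → {A,G} (+1)
site 2, node AHKMU: AKMU={A,G} ∩ H={G} → {G} (+0)
site 2, node NV: N={C} ∪ V={T} → {C,T} (+1)
site 2, node AHKMNUV: AHKMU={G} ∪ NV={C,T} → {C,G,T} (+1)
site 3, node KM: K={C} ∩ M={C} → {C} (+0)
site 3, node KMU: KM={C} ∩ U={C} → {C} (+0)
site 3, node AKMU: A={C} ∩ KMU={C} → {C} (+0)
site 3, node AHKMU: AKMU={C} ∪ H={T} → {C,T} (+1)
site 3, node NV: N={C} ∪ V={T} → {C,T} (+1)
site 3, node AHKMNUV: AHKMU={C,T} ∩ NV={C,T} → {C,T} (+0)
site 4, node KM: K={C} ∪ M={G} → {C,G} (+1)
site 4, node KMU: KM={C,G} ∪ U={T} → {C,G,T} (+1)
site 4, node AKMU: A={C} ∩ KMU={C,G,T} → {C} (+0)
site 4, node AHKMU: AKMU={C} ∪ H={A} → {A,C} (+1)
site 4, node NV: N={G} ∩ V={G} → {G} (+0)
site 4, node AHKMNUV: AHKMU={A,C} ∪ NV={G} → {A,C,G} (+1)
site 5, node KM: K={C} ∪ M={T} → {C,T} (+1)
site 5, node KMU: KM={C,T} ∩ U={T} → {T} (+0)
site 5, node AKMU: A={T} ∩ KMU={T} → {T} (+0)
site 5, node AHKMU: AKMU={T} ∪ H={C} → {C,T} (+1)
site 5, node NV: N={T} ∪ V={G} → {G,T} (+1)
site 5, node AHKMNUV: AHKMU={C,T} ∩ NV={G,T} → {T} (+0)
site 6, node KM: K={T} ∩ M={T} → {T} (+0)
site 6, node KMU: KM={T} ∩ U={T} → {T} (+0)
site 6, node AKMU: A={T} ∩ KMU={T} → {T} (+0)
site 6, node AHKMU: AKMU={T} ∪ H={G} → {G,T} (+1)
site 6, node NV: N={T} ∪ V={C} → {C,T} (+1)
site 6, node AHKMNUV: AHKMU={G,T} ∩ NV={C,T} → {T} (+0)
per-site changes: [2, 4, 3, 2, 4, 3, 2]; total = 20

A,G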